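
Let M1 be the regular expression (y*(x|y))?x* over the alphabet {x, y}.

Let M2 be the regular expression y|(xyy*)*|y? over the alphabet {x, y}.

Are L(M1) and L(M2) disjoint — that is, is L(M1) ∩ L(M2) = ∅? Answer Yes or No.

The empty string ε is accepted by both M1 and M2.
Hence L(M1) ∩ L(M2) ≠ ∅.

No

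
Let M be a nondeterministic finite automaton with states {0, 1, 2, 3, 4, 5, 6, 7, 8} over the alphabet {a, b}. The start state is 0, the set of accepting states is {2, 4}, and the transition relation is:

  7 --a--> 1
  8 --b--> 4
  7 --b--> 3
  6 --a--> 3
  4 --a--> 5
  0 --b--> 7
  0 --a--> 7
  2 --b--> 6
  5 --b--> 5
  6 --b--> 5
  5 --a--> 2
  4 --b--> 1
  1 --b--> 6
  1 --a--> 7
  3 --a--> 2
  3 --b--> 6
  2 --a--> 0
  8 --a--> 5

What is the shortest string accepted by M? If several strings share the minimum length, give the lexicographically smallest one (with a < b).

A breadth-first search from 0 reaches an accepting state first via the path 0 → 7 → 3 → 2 on input aba.
No string of length < 3 is accepted (BFS exhausts all shorter strings without reaching an accepting state), and aba is the lexicographically least accepting string of length 3.

aba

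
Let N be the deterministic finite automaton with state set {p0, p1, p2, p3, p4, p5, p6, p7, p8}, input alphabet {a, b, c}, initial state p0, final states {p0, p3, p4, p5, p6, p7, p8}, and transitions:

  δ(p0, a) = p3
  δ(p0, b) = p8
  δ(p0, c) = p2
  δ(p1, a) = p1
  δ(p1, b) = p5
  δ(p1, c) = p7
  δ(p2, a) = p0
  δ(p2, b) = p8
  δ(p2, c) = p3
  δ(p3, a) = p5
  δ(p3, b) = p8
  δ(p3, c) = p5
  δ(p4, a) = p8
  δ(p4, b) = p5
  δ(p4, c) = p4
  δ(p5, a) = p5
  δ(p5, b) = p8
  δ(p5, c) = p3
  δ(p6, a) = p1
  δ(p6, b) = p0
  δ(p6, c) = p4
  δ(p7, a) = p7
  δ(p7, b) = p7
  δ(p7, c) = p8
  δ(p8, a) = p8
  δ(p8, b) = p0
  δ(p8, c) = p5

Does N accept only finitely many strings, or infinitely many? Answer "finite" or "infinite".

infinite

State p8 is reachable from the start and can reach an accepting state, and it lies on the cycle p8 → p8.
Traversing that cycle any number of times yields accepted strings of unbounded length, so the language is infinite.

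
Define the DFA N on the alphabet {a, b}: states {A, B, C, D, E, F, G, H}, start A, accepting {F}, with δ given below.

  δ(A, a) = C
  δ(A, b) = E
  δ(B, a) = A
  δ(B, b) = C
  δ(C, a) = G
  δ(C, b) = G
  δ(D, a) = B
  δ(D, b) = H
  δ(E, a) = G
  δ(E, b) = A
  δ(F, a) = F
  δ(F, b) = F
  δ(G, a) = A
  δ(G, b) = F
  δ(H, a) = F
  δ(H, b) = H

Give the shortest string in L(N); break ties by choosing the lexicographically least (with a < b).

A breadth-first search from A reaches an accepting state first via the path A → C → G → F on input aab.
No string of length < 3 is accepted (BFS exhausts all shorter strings without reaching an accepting state), and aab is the lexicographically least accepting string of length 3.

aab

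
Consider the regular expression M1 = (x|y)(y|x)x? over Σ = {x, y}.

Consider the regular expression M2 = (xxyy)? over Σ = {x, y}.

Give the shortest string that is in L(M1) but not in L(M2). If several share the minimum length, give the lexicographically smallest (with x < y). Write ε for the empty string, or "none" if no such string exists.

The string xx is accepted by M1 but not by M2.
No shorter string lies in the difference, and xx is the lexicographically first length-2 string in L(M1) \ L(M2).

xx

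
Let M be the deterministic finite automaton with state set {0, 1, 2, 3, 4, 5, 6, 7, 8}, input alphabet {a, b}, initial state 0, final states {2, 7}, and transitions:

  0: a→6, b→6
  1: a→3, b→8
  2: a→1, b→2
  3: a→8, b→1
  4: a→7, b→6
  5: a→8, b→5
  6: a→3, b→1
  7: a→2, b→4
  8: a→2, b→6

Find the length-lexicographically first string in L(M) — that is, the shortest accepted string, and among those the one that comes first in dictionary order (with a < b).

A breadth-first search from 0 reaches an accepting state first via the path 0 → 6 → 3 → 8 → 2 on input aaaa.
No string of length < 4 is accepted (BFS exhausts all shorter strings without reaching an accepting state), and aaaa is the lexicographically least accepting string of length 4.

aaaa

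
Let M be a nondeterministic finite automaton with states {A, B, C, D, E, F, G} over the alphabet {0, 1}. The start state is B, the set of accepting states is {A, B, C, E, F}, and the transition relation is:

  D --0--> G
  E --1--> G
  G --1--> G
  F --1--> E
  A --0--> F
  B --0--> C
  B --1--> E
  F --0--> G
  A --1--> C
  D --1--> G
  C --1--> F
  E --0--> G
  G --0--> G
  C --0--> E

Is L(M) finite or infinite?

The useful states (reachable from B and able to reach an accepting state) are {B, C, E, F}.
Restricted to these states the transition graph has no cycle, so every accepting path has bounded length and L is finite.

finite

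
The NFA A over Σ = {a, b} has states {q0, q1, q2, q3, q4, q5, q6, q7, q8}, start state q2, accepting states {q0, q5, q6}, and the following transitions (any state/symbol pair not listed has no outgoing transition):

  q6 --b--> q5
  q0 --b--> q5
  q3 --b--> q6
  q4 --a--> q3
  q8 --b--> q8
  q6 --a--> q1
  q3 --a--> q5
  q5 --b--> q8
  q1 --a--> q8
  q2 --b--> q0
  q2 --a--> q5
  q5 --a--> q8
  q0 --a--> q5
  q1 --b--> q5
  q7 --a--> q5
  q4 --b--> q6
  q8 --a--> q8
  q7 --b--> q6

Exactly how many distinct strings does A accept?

4

The useful subgraph on states {q0, q2, q5} is acyclic, so L(A) is finite; the longest accepting path visits 3 useful states, giving maximum string length 2.
Counting accepting paths from q2 by length: 2 of length 1, 2 of length 2. Total 4.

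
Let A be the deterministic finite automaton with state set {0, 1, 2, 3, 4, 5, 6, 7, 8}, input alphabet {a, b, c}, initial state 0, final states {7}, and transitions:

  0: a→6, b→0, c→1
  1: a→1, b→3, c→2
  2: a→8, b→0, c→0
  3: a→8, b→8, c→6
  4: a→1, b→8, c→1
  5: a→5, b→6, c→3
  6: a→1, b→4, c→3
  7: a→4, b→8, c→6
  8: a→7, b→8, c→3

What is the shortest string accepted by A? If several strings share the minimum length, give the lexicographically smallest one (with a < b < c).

abba

A breadth-first search from 0 reaches an accepting state first via the path 0 → 6 → 4 → 8 → 7 on input abba.
No string of length < 4 is accepted (BFS exhausts all shorter strings without reaching an accepting state), and abba is the lexicographically least accepting string of length 4.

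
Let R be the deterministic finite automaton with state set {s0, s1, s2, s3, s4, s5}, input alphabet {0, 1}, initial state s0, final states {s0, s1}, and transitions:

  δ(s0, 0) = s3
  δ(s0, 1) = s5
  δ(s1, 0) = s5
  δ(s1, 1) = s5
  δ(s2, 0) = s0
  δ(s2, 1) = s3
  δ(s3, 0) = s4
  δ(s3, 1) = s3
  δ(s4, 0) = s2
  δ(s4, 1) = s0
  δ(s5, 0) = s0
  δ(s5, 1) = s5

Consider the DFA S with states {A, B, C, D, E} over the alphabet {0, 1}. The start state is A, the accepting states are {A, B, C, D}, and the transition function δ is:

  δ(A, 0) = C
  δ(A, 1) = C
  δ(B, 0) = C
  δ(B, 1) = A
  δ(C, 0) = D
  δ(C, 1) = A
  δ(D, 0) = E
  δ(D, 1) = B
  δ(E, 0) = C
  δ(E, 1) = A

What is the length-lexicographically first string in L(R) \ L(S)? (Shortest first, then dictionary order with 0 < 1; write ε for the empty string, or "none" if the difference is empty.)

The string 01000 is accepted by R but not by S.
No shorter string lies in the difference, and 01000 is the lexicographically first length-5 string in L(R) \ L(S).

01000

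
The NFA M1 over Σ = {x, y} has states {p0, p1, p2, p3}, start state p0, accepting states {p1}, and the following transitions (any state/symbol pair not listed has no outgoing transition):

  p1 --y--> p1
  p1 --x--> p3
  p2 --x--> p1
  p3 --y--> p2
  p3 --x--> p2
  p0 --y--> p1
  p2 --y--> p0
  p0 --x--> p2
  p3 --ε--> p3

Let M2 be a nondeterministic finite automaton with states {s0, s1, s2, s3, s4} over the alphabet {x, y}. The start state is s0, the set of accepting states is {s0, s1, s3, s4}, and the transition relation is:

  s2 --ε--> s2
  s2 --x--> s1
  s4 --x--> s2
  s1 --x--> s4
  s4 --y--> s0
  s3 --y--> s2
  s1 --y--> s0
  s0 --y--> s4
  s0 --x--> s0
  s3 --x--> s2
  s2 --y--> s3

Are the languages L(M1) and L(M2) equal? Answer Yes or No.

No

The string yxyx is accepted by M1 but rejected by M2.
So L(M1) ≠ L(M2).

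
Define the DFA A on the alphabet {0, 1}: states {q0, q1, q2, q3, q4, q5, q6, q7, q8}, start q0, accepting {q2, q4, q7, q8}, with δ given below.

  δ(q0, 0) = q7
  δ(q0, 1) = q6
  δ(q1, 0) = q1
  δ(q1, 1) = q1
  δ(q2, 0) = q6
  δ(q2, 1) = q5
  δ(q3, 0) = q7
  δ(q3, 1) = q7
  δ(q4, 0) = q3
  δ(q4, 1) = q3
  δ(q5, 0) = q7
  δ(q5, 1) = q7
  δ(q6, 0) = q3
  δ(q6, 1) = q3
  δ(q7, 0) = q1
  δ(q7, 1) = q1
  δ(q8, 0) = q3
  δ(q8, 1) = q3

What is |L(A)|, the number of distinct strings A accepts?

The useful subgraph on states {q0, q3, q6, q7} is acyclic, so L(A) is finite; the longest accepting path visits 4 useful states, giving maximum string length 3.
Counting accepting paths from q0 by length: 1 of length 1, 4 of length 3. Total 5.

5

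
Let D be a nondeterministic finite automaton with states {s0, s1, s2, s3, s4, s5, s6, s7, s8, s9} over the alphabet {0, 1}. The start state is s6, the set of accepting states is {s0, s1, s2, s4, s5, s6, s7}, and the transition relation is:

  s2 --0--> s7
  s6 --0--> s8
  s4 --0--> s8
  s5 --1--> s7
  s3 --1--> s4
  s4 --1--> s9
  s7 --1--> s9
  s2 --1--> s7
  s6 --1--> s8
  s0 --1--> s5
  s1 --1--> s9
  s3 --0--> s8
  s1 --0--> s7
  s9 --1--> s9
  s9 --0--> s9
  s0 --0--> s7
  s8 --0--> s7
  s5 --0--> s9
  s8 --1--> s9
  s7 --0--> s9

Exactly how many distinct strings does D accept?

The useful subgraph on states {s6, s7, s8} is acyclic, so L(D) is finite; the longest accepting path visits 3 useful states, giving maximum string length 2.
Counting accepting paths from s6 by length: 1 of length 0, 2 of length 2. Total 3.

3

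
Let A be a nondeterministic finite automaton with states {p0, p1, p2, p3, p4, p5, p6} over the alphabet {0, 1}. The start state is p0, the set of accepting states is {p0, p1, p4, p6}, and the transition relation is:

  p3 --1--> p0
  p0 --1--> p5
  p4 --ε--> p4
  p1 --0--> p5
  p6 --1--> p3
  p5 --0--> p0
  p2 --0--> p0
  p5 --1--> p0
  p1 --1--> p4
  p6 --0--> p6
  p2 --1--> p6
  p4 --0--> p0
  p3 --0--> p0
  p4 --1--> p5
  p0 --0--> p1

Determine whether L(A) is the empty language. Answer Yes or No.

The empty string ε is accepted: the run p0 ends in the accepting state p0.
Since at least one string is accepted, L(A) is not empty.

No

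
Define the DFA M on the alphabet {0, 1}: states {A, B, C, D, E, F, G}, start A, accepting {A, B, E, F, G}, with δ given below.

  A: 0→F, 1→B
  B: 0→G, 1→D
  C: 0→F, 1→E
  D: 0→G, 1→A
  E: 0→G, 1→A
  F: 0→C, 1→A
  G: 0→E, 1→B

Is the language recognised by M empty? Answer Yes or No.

No

The empty string ε is accepted: the run A ends in the accepting state A.
Since at least one string is accepted, L(M) is not empty.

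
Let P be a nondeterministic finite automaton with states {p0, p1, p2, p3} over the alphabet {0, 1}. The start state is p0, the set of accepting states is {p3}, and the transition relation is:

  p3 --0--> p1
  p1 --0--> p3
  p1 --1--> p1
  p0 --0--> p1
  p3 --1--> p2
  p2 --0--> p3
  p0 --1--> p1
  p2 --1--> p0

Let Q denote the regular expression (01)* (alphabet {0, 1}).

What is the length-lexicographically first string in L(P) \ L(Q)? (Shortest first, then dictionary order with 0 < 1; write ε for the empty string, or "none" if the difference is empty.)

The string 00 is accepted by P but not by Q.
No shorter string lies in the difference, and 00 is the lexicographically first length-2 string in L(P) \ L(Q).

00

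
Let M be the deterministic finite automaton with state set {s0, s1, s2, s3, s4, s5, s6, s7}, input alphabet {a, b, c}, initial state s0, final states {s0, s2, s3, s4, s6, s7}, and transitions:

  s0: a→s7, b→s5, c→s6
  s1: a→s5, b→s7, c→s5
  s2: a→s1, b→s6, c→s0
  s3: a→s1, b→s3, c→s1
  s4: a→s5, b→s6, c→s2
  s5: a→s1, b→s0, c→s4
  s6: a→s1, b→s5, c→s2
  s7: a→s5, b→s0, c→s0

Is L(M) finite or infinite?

State s0 is reachable from the start and can reach an accepting state, and it lies on the cycle s0 → s5 → s0.
Traversing that cycle any number of times yields accepted strings of unbounded length, so the language is infinite.

infinite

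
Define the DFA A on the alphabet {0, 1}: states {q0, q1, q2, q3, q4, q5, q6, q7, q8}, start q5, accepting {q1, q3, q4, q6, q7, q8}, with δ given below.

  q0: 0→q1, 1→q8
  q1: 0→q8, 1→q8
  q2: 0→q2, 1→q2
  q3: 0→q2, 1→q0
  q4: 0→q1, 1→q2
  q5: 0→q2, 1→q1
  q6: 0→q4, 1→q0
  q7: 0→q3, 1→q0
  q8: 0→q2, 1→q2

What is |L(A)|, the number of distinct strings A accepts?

The useful subgraph on states {q1, q5, q8} is acyclic, so L(A) is finite; the longest accepting path visits 3 useful states, giving maximum string length 2.
Counting accepting paths from q5 by length: 1 of length 1, 2 of length 2. Total 3.

3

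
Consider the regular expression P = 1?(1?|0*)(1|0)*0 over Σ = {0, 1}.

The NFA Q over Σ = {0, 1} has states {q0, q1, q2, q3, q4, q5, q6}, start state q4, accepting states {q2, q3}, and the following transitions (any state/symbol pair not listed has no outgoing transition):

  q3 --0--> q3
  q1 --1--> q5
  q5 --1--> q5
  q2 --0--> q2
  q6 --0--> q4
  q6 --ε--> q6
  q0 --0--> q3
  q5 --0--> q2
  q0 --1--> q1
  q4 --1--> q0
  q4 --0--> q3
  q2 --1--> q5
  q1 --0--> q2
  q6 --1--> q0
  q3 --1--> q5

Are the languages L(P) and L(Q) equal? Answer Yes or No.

Converting the expression P to a DFA (subset construction, then merging equivalent states) gives the minimal DFA with states {p0, p1}, start state p0, accepting states {p1} and transitions p0: 0→p1, 1→p0; p1: 0→p1, 1→p0.
Exploring the product automaton P × Q from the start pair (p0, q4), following both machines on each input symbol, reaches 6 state pairs: (p0, q4), (p1, q3), (p0, q0), (p0, q5), (p0, q1), (p1, q2).
P accepts in {p1} and Q accepts in {q2, q3}. In every reachable pair the two components are either both accepting — (p1, q3), (p1, q2) — or both non-accepting, so no string is accepted by exactly one of the machines: L(P) \ L(Q) and L(Q) \ L(P) are both empty.
Hence every string is accepted by P iff it is accepted by Q, and the two languages coincide.

Yes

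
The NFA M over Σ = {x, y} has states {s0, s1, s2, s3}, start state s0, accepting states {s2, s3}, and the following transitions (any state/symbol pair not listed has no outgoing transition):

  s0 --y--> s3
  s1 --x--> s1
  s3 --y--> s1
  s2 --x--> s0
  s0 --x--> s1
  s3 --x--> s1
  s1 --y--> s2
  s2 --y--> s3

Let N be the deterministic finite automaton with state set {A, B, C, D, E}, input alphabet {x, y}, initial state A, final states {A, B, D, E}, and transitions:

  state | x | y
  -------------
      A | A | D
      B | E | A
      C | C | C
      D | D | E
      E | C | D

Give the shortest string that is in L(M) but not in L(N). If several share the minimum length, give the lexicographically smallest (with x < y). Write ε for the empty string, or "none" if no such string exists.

yyxy

The string yyxy is accepted by M but not by N.
No shorter string lies in the difference, and yyxy is the lexicographically first length-4 string in L(M) \ L(N).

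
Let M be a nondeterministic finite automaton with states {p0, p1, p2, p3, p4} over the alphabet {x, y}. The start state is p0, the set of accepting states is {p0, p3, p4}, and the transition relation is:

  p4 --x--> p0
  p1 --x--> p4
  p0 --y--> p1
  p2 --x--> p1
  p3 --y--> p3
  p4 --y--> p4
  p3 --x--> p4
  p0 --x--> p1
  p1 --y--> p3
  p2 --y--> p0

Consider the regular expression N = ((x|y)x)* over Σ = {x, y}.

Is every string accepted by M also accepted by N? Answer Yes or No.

The string xy is in L(M) but not in L(N).
So L(M) ⊄ L(N).

No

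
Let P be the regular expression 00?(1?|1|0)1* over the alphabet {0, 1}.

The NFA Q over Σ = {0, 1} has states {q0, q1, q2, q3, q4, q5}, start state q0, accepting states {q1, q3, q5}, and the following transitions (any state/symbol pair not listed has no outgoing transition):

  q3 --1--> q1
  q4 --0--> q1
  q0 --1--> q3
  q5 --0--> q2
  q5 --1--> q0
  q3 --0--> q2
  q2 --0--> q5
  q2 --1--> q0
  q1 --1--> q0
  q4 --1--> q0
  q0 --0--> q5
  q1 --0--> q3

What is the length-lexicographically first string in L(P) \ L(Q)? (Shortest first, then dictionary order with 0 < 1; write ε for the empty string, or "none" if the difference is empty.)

The string 00 is accepted by P but not by Q.
No shorter string lies in the difference, and 00 is the lexicographically first length-2 string in L(P) \ L(Q).

00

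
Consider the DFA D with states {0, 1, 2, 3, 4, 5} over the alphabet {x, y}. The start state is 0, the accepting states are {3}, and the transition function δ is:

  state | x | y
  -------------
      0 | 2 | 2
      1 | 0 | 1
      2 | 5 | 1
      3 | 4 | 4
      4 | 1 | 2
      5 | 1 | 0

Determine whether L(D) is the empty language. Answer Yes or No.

Yes

The states reachable from the start state are {0, 1, 2, 5}.
None of the accepting states {3} is reachable, so no string is accepted and L(D) = ∅.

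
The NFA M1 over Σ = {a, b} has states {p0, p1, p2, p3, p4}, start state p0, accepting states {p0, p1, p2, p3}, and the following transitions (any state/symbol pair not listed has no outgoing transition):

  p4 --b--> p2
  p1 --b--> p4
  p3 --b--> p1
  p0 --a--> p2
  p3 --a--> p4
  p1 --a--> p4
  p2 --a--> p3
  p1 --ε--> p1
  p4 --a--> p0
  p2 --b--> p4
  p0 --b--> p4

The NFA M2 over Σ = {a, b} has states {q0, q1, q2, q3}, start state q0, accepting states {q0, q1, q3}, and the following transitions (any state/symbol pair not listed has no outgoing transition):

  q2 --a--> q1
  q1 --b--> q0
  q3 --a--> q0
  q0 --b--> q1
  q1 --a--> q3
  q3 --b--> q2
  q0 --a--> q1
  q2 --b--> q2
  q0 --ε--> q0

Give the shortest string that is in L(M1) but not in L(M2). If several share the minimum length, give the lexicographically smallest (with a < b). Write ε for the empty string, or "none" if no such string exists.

aab

The string aab is accepted by M1 but not by M2.
No shorter string lies in the difference, and aab is the lexicographically first length-3 string in L(M1) \ L(M2).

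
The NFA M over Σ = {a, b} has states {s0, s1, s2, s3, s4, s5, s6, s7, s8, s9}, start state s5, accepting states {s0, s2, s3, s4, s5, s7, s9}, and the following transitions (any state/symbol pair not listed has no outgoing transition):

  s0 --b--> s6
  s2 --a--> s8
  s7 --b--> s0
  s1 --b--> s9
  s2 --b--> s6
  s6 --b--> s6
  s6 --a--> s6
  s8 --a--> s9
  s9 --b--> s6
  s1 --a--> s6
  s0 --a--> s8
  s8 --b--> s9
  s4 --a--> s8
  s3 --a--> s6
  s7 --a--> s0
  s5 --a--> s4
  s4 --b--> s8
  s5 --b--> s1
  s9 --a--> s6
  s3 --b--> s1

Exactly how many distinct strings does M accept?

7

The useful subgraph on states {s1, s4, s5, s8, s9} is acyclic, so L(M) is finite; the longest accepting path visits 4 useful states, giving maximum string length 3.
Counting accepting paths from s5 by length: 1 of length 0, 1 of length 1, 1 of length 2, 4 of length 3. Total 7.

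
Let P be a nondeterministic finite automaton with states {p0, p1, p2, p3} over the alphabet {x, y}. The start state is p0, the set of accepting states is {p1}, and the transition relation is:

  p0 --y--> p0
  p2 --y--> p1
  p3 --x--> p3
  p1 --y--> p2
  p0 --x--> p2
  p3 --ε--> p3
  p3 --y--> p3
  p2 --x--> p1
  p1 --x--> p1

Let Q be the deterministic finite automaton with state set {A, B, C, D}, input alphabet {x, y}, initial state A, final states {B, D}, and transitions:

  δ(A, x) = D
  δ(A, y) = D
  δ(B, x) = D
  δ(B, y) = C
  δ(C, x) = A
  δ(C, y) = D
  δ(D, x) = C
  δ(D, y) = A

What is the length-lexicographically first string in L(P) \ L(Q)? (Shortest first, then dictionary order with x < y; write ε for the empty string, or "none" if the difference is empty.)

The string xx is accepted by P but not by Q.
No shorter string lies in the difference, and xx is the lexicographically first length-2 string in L(P) \ L(Q).

xx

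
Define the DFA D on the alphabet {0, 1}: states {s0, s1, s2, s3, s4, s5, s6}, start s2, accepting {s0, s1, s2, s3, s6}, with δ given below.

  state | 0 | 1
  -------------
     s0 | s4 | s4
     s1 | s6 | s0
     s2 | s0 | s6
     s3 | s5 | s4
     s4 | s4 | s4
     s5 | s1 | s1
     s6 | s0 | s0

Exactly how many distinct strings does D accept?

5

The useful subgraph on states {s0, s2, s6} is acyclic, so L(D) is finite; the longest accepting path visits 3 useful states, giving maximum string length 2.
Counting accepting paths from s2 by length: 1 of length 0, 2 of length 1, 2 of length 2. Total 5.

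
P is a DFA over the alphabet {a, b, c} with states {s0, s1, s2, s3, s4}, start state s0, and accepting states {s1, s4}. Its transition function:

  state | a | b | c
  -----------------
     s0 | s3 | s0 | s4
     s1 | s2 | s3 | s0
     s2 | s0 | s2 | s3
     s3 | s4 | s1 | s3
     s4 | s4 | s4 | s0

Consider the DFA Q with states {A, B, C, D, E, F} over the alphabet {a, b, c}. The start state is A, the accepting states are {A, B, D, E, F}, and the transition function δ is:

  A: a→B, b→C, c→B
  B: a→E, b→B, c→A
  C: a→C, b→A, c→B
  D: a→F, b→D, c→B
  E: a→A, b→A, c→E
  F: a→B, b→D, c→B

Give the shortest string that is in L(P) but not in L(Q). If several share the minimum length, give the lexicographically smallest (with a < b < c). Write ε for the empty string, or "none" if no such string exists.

acb

The string acb is accepted by P but not by Q.
No shorter string lies in the difference, and acb is the lexicographically first length-3 string in L(P) \ L(Q).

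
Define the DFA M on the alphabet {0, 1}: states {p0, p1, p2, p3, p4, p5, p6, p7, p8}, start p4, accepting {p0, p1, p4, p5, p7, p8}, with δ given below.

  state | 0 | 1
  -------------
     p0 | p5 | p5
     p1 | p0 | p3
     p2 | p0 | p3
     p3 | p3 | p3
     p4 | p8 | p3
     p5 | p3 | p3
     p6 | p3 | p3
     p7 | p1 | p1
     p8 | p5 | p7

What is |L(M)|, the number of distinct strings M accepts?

12

The useful subgraph on states {p0, p1, p4, p5, p7, p8} is acyclic, so L(M) is finite; the longest accepting path visits 6 useful states, giving maximum string length 5.
Counting accepting paths from p4 by length: 1 of length 0, 1 of length 1, 2 of length 2, 2 of length 3, 2 of length 4, 4 of length 5. Total 12.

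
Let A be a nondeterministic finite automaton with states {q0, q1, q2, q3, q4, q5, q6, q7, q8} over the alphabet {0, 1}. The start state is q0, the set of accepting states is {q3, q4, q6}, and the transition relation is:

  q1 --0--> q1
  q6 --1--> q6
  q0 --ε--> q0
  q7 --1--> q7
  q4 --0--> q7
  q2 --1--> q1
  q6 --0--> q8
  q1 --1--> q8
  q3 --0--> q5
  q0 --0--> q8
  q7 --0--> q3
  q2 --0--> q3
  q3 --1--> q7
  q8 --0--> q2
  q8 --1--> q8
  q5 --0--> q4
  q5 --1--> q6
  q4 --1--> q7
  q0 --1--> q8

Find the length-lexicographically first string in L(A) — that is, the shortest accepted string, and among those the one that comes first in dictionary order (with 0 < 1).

A breadth-first search from q0 reaches an accepting state first via the path q0 → q8 → q2 → q3 on input 000.
No string of length < 3 is accepted (BFS exhausts all shorter strings without reaching an accepting state), and 000 is the lexicographically least accepting string of length 3.

000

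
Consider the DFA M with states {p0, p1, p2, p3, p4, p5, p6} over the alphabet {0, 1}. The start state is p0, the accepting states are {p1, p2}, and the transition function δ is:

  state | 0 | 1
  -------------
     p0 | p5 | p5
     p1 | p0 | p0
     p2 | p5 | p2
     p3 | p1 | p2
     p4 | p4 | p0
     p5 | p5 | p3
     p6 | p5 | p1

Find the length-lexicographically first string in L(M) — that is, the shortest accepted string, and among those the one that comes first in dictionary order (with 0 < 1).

010

A breadth-first search from p0 reaches an accepting state first via the path p0 → p5 → p3 → p1 on input 010.
No string of length < 3 is accepted (BFS exhausts all shorter strings without reaching an accepting state), and 010 is the lexicographically least accepting string of length 3.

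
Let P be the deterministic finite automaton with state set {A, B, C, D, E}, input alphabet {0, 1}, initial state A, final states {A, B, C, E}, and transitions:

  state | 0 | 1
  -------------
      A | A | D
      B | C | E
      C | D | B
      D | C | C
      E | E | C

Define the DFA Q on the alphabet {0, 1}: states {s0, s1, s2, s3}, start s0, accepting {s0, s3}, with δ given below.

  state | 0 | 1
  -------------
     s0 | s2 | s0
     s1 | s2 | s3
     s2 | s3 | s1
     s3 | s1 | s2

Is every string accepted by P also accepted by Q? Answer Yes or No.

The string 0 is in L(P) but not in L(Q).
So L(P) ⊄ L(Q).

No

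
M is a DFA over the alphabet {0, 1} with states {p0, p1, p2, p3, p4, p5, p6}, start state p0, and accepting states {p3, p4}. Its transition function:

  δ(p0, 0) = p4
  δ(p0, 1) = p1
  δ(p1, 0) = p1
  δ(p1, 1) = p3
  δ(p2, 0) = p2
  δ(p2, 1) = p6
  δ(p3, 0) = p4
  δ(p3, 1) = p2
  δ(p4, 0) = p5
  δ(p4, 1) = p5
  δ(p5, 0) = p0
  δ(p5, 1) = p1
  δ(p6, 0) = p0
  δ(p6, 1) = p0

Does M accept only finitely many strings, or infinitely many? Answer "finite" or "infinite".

State p1 is reachable from the start and can reach an accepting state, and it lies on the cycle p1 → p1.
Traversing that cycle any number of times yields accepted strings of unbounded length, so the language is infinite.

infinite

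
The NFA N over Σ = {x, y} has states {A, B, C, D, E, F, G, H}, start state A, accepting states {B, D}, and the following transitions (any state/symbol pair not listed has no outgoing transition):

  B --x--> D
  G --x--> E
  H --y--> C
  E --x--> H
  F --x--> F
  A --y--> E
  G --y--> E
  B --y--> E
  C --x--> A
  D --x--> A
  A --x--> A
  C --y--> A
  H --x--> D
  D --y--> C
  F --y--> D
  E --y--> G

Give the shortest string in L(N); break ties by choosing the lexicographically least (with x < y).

A breadth-first search from A reaches an accepting state first via the path A → E → H → D on input yxx.
No string of length < 3 is accepted (BFS exhausts all shorter strings without reaching an accepting state), and yxx is the lexicographically least accepting string of length 3.

yxx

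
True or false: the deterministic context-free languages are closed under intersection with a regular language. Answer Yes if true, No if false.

Run the DPDA and a DFA for the regular language in lock-step (product of the two finite controls, one shared stack, the DFA component advancing only on genuine input moves); the result is still deterministic and accepts when both components accept.
So the deterministic context-free languages are closed under intersection with a regular language.

Yes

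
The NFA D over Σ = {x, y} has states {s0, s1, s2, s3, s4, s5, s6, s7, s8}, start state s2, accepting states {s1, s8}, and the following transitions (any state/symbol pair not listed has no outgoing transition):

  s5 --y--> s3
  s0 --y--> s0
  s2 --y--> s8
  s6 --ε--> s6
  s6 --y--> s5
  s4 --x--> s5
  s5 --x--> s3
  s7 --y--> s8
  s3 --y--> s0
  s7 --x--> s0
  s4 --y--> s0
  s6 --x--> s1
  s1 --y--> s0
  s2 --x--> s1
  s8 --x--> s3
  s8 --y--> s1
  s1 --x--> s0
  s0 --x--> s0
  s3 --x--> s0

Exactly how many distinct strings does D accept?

3

The useful subgraph on states {s1, s2, s8} is acyclic, so L(D) is finite; the longest accepting path visits 3 useful states, giving maximum string length 2.
Counting accepting paths from s2 by length: 2 of length 1, 1 of length 2. Total 3.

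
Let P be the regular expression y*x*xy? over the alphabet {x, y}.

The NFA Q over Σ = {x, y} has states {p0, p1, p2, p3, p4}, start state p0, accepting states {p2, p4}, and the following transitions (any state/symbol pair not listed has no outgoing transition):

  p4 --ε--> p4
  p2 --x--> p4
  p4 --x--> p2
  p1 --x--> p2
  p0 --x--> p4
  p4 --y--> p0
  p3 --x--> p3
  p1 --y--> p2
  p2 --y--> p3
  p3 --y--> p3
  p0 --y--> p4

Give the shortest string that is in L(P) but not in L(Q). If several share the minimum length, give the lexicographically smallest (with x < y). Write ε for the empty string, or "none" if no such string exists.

xy

The string xy is accepted by P but not by Q.
No shorter string lies in the difference, and xy is the lexicographically first length-2 string in L(P) \ L(Q).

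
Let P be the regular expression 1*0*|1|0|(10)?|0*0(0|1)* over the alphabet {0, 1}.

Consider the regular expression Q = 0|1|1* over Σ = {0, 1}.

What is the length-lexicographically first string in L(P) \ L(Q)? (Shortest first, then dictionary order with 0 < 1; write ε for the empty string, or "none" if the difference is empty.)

The string 00 is accepted by P but not by Q.
No shorter string lies in the difference, and 00 is the lexicographically first length-2 string in L(P) \ L(Q).

00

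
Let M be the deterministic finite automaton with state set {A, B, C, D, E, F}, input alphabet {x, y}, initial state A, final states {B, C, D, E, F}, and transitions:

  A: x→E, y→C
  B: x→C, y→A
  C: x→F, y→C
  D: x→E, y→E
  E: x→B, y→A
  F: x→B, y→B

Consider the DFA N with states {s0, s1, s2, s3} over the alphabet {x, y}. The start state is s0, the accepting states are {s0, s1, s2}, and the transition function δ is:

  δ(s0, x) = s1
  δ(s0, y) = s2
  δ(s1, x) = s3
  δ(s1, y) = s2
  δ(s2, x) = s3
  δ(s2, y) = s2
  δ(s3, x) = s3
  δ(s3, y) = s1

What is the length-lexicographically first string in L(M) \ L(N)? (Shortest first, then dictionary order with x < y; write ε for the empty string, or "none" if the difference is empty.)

The string xx is accepted by M but not by N.
No shorter string lies in the difference, and xx is the lexicographically first length-2 string in L(M) \ L(N).

xx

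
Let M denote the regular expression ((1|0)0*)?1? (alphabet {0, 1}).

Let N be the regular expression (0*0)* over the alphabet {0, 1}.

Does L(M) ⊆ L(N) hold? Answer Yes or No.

No

The string 1 is in L(M) but not in L(N).
So L(M) ⊄ L(N).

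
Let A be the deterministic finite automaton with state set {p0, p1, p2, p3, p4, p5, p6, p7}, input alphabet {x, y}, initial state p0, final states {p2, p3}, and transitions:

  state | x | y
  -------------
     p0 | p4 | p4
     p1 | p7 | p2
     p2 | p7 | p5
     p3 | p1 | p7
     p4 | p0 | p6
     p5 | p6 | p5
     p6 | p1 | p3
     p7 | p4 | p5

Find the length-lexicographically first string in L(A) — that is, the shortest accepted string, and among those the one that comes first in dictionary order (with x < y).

A breadth-first search from p0 reaches an accepting state first via the path p0 → p4 → p6 → p3 on input xyy.
No string of length < 3 is accepted (BFS exhausts all shorter strings without reaching an accepting state), and xyy is the lexicographically least accepting string of length 3.

xyy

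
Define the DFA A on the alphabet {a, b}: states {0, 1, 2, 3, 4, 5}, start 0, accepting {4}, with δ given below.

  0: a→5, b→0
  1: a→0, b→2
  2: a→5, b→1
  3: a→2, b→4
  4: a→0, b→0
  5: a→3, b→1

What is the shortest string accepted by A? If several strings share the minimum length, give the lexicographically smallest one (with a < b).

A breadth-first search from 0 reaches an accepting state first via the path 0 → 5 → 3 → 4 on input aab.
No string of length < 3 is accepted (BFS exhausts all shorter strings without reaching an accepting state), and aab is the lexicographically least accepting string of length 3.

aab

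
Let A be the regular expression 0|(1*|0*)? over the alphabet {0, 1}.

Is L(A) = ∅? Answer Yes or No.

The empty string ε matches the expression, so it belongs to L(A).
Since L(A) contains at least one string, it is not empty.

No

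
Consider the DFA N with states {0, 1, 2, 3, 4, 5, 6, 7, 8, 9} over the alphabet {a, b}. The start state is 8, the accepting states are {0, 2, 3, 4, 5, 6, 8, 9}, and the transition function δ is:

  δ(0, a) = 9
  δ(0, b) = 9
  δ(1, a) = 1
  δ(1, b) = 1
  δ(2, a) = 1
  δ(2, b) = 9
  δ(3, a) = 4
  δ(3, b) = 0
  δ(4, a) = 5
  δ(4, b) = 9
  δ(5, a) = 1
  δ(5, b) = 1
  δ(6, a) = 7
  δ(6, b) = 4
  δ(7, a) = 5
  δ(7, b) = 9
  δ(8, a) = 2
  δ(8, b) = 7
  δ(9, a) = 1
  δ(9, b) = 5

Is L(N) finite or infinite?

The useful states (reachable from 8 and able to reach an accepting state) are {2, 5, 7, 8, 9}.
Restricted to these states the transition graph has no cycle, so every accepting path has bounded length and L is finite.

finite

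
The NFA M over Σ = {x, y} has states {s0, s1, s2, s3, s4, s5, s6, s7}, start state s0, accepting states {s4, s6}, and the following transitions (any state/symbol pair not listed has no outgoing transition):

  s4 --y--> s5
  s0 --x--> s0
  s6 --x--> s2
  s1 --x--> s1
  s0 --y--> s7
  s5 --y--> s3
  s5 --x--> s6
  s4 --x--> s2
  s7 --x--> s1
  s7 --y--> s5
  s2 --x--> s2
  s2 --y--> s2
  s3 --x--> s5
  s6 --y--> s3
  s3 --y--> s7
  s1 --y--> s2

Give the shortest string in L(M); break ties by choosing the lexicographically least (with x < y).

A breadth-first search from s0 reaches an accepting state first via the path s0 → s7 → s5 → s6 on input yyx.
No string of length < 3 is accepted (BFS exhausts all shorter strings without reaching an accepting state), and yyx is the lexicographically least accepting string of length 3.

yyx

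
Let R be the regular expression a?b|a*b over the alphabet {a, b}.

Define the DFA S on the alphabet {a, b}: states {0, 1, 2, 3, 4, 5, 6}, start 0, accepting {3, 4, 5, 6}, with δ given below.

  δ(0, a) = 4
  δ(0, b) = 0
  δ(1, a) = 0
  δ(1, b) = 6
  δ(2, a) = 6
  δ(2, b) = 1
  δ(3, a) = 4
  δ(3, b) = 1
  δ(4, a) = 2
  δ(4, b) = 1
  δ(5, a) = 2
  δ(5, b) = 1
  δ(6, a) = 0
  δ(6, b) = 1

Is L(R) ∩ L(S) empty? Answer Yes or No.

Converting the expression R to a DFA (subset construction, then merging equivalent states) gives the minimal DFA with states {r0, r1, r2}, start state r0, accepting states {r1} and transitions r0: a→r0, b→r1; r1: a→r2, b→r2; r2: a→r2, b→r2.
Exploring the product automaton R × S from the start pair (r0, 0), following both machines on each input symbol, reaches 11 state pairs: (r0, 0), (r0, 4), (r1, 0), (r0, 2), (r1, 1), (r2, 4), (r2, 0), (r0, 6), (r2, 6), (r2, 2), (r2, 1).
R accepts in {r1} and S accepts in {3, 4, 5, 6}; no reachable pair has both components accepting, so no string drives both machines to acceptance simultaneously and L(R) ∩ L(S) = ∅.
So no string is accepted by both, and the intersection is empty.

Yes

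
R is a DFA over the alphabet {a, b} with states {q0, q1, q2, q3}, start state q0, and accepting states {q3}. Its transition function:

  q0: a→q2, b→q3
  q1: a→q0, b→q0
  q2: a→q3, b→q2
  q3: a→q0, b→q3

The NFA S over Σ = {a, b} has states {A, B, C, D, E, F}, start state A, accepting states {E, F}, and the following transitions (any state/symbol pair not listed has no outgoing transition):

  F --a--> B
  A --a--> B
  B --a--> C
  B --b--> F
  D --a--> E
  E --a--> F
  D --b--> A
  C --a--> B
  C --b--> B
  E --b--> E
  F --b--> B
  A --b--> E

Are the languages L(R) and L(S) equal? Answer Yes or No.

No

The string aa is accepted by R but rejected by S.
So L(R) ≠ L(S).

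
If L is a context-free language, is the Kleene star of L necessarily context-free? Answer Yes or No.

If S₁ is the start symbol of a grammar for L, the grammar with new start symbol S and productions S → S₁S | ε generates L*.
So the context-free languages are closed under Kleene star.

Yes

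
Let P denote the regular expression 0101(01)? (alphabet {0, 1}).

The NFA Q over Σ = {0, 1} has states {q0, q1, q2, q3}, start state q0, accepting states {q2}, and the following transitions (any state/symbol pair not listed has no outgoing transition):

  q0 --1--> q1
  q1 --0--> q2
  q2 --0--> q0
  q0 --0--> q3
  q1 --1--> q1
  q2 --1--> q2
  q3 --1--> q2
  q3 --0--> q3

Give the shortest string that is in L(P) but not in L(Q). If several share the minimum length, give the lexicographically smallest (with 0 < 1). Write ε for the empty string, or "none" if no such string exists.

The string 0101 is accepted by P but not by Q.
No shorter string lies in the difference, and 0101 is the lexicographically first length-4 string in L(P) \ L(Q).

0101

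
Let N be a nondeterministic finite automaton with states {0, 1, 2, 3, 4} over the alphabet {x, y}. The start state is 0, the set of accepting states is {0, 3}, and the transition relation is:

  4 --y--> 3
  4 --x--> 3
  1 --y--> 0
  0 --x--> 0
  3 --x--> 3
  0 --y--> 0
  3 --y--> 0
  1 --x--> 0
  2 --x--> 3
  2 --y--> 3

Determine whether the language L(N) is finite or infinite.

State 0 is reachable from the start and can reach an accepting state, and it lies on the cycle 0 → 0.
Traversing that cycle any number of times yields accepted strings of unbounded length, so the language is infinite.

infinite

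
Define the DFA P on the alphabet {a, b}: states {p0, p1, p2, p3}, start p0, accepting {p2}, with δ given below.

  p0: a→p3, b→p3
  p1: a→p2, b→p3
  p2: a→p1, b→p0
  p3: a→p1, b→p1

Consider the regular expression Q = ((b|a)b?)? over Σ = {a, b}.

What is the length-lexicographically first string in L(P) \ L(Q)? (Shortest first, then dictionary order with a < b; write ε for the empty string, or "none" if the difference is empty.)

The string aaa is accepted by P but not by Q.
No shorter string lies in the difference, and aaa is the lexicographically first length-3 string in L(P) \ L(Q).

aaa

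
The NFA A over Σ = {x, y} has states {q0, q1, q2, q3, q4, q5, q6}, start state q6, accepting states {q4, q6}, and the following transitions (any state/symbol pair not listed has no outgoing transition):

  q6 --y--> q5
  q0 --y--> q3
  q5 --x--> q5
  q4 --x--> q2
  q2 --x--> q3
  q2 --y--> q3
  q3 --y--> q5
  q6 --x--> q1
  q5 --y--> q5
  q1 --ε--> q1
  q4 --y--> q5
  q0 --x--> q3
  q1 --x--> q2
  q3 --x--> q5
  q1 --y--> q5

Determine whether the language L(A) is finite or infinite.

finite

The useful states (reachable from q6 and able to reach an accepting state) are {q6}.
Restricted to these states the transition graph has no cycle, so every accepting path has bounded length and L is finite.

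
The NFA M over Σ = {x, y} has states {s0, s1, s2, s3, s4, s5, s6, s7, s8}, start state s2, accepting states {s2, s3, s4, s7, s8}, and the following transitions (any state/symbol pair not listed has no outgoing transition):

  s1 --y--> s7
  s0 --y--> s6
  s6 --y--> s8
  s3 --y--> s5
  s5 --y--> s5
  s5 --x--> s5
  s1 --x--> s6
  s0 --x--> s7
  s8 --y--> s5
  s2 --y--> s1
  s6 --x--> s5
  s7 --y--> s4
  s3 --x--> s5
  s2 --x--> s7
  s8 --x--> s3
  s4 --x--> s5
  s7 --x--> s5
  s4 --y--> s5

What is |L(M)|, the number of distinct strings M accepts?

The useful subgraph on states {s1, s2, s3, s4, s6, s7, s8} is acyclic, so L(M) is finite; the longest accepting path visits 5 useful states, giving maximum string length 4.
Counting accepting paths from s2 by length: 1 of length 0, 1 of length 1, 2 of length 2, 2 of length 3, 1 of length 4. Total 7.

7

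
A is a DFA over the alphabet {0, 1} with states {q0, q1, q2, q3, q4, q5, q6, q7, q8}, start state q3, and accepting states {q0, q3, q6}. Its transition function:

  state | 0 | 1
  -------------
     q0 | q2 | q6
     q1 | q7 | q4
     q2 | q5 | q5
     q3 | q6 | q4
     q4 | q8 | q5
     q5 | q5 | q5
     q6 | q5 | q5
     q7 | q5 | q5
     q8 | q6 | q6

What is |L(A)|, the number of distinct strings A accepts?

The useful subgraph on states {q3, q4, q6, q8} is acyclic, so L(A) is finite; the longest accepting path visits 4 useful states, giving maximum string length 3.
Counting accepting paths from q3 by length: 1 of length 0, 1 of length 1, 2 of length 3. Total 4.

4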